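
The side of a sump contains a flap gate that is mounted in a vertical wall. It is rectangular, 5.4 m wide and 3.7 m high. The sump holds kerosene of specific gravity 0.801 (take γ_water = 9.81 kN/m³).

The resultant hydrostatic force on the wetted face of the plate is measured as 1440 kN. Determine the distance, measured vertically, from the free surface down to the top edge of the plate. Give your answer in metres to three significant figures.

γ = 0.801 × 9.81 = 7.85781 kN/m³.
A = 5.4 × 3.7 = 19.98 m².
From F = γ·h_c·A, the centroid depth is h_c = 1440/(7.85781 × 19.98) = 9.17203 m.
The centroid lies 3.7/2 = 1.85 m below the top edge, so the top edge sits at h_top = 9.17203 − 1.85 = 7.32203 m below the surface.

d_top ≈ 7.32 m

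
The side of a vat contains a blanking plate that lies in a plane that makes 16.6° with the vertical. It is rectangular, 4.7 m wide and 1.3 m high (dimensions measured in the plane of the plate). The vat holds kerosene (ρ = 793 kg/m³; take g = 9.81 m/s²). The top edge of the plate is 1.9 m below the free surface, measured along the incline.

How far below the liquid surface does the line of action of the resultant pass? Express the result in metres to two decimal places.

h_p = 2.50 m

γ = ρg = 793 × 9.81 / 1000 = 7.77933 kN/m³.
The plate makes 16.6° with the vertical, i.e. θ = 90° − 16.6° = 73.4° to the horizontal. Measuring y along the incline from the free-surface line, vertical depth h = y·sinθ with sinθ = 0.958323.
The centroid lies 1.3/2 = 0.65 m below the top edge, so y_c = 1.9 + 0.65 = 2.55 m and h_c = 2.55 × 0.958323 = 2.44372 m.
A = 4.7 × 1.3 = 6.11 m².
Resultant F = γ·h_c·A = 7.77933 × 2.44372 × 6.11 = 116.154 kN.
I_c = b·h³/12 = 4.7 × 1.3³/12 = 0.860492 m⁴.
Centre of pressure: y_p = y_c + I_c/(y_c·A) = 2.55 + 0.860492/(2.55 × 6.11) = 2.55 + 0.0552288 = 2.60523 m along the plane.
Vertically, h_p = y_p·sinθ = 2.60523 × 0.958323 = 2.49665 m.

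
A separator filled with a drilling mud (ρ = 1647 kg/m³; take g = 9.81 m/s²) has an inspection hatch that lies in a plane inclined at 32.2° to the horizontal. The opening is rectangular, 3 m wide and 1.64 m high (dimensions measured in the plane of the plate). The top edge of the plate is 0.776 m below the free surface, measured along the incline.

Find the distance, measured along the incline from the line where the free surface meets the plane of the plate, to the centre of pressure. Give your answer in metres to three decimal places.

γ = ρg = 1647 × 9.81 / 1000 = 16.15707 kN/m³.
Let θ = 32.2° be the plate's angle to the horizontal; measure y along the incline from where the plane meets the free surface. Vertical depth h = y·sinθ with sinθ = 0.532876.
The centroid lies 1.64/2 = 0.82 m below the top edge, so y_c = 0.776 + 0.82 = 1.596 m and h_c = 1.596 × 0.532876 = 0.85047 m.
A = 3 × 1.64 = 4.92 m².
Resultant F = γ·h_c·A = 16.15707 × 0.85047 × 4.92 = 67.6062 kN.
I_c = b·h³/12 = 3 × 1.64³/12 = 1.10274 m⁴.
Centre of pressure: y_p = y_c + I_c/(y_c·A) = 1.596 + 1.10274/(1.596 × 4.92) = 1.596 + 0.140435 = 1.73644 m along the plane.

y_p = 1.736 m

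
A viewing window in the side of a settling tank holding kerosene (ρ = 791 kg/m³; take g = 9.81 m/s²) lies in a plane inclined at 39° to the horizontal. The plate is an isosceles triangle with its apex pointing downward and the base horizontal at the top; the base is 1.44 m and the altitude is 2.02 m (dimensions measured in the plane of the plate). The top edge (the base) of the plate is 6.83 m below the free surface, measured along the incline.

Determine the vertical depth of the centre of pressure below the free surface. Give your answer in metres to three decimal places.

h_p = 4.741 m

γ = ρg = 791 × 9.81 / 1000 = 7.75971 kN/m³.
Let θ = 39° be the plate's angle to the horizontal; measure y along the incline from where the plane meets the free surface. Vertical depth h = y·sinθ with sinθ = 0.629320.
With the apex down, the centroid sits h/3 = 2.02/3 = 0.673333 m below the base (the top edge), so y_c = 6.83 + 0.673333 = 7.50333 m and h_c = 7.50333 × 0.629320 = 4.722 m.
A = ½ × 1.44 × 2.02 = 1.4544 m².
Resultant F = γ·h_c·A = 7.75971 × 4.722 × 1.4544 = 53.2912 kN.
I_c = b·h³/36 = 1.44 × 2.02³/36 = 0.329696 m⁴.
Centre of pressure: y_p = y_c + I_c/(y_c·A) = 7.50333 + 0.329696/(7.50333 × 1.4544) = 7.50333 + 0.0302117 = 7.53354 m along the plane.
Vertically, h_p = y_p·sinθ = 7.53354 × 0.629320 = 4.74101 m.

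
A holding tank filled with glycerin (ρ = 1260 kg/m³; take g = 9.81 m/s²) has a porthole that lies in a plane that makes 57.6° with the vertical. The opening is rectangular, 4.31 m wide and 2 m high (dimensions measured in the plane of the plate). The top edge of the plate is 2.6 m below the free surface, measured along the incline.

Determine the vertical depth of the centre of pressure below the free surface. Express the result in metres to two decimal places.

h_p = 1.98 m

γ = ρg = 1260 × 9.81 / 1000 = 12.3606 kN/m³.
The plate makes 57.6° with the vertical, i.e. θ = 90° − 57.6° = 32.4° to the horizontal. Measuring y along the incline from the free-surface line, vertical depth h = y·sinθ with sinθ = 0.535827.
The centroid lies 2/2 = 1 m below the top edge, so y_c = 2.6 + 1 = 3.6 m and h_c = 3.6 × 0.535827 = 1.92898 m.
A = 4.31 × 2 = 8.62 m².
Resultant F = γ·h_c·A = 12.3606 × 1.92898 × 8.62 = 205.53 kN.
I_c = b·h³/12 = 4.31 × 2³/12 = 2.87333 m⁴.
Centre of pressure: y_p = y_c + I_c/(y_c·A) = 3.6 + 2.87333/(3.6 × 8.62) = 3.6 + 0.0925925 = 3.69259 m along the plane.
Vertically, h_p = y_p·sinθ = 3.69259 × 0.535827 = 1.97859 m.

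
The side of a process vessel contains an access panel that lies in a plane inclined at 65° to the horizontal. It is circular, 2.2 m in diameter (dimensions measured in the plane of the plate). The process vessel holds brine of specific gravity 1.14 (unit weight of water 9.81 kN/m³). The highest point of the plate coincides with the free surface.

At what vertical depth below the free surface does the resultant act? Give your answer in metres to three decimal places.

h_p = 1.246 m

γ = 1.14 × 9.81 = 11.1834 kN/m³.
Let θ = 65° be the plate's angle to the horizontal; measure y along the incline from where the plane meets the free surface. Vertical depth h = y·sinθ with sinθ = 0.906308.
The centroid is at the centre, 1.1 m below the top of the plate, so y_c = 1.1 m and h_c = 1.1 × 0.906308 = 0.996939 m.
A = π(1.1)² = 3.80133 m².
Resultant F = γ·h_c·A = 11.1834 × 0.996939 × 3.80133 = 42.3817 kN.
I_c = πr⁴/4 = π × 1.1⁴/4 = 1.1499 m⁴.
Centre of pressure: y_p = y_c + I_c/(y_c·A) = 1.1 + 1.1499/(1.1 × 3.80133) = 1.1 + 0.274999 = 1.375 m along the plane.
Vertically, h_p = y_p·sinθ = 1.375 × 0.906308 = 1.24617 m.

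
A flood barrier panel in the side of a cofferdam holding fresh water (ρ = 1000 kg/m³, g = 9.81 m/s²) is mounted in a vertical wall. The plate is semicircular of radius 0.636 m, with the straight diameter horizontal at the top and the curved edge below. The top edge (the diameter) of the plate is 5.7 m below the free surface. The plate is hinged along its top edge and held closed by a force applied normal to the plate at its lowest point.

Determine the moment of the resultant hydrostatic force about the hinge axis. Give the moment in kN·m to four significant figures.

γ = ρg = 1000 × 9.81 = 9810 N/m³ = 9.81 kN/m³.
The centroid of a semicircle lies 4r/(3π) = 0.269927 m from the diameter, here below the top edge, so the centroid depth is h_c = 5.7 + 0.269927 = 5.96993 m.
A = πr²/2 = π × 0.636²/2 = 0.635381 m².
Resultant F = γ·h_c·A = 9.81 × 5.96993 × 0.635381 = 37.2111 kN.
I_c = (π/8 − 8/(9π))·r⁴ = 0.109757 × 0.636⁴ = 0.0179581 m⁴.
Centre of pressure: y_p = y_c + I_c/(y_c·A) = 5.96993 + 0.0179581/(5.96993 × 0.635381) = 5.96993 + 0.00473431 = 5.97466 m along the plane.
The resultant acts 0.269927 + 0.00473431 = 0.274661 m (along the plate) below the hinge at the top edge, so the moment about the hinge is M = F × 0.274661 = 37.2111 × 0.274661 = 10.2204 kN·m.

M ≈ 10.22 kN·m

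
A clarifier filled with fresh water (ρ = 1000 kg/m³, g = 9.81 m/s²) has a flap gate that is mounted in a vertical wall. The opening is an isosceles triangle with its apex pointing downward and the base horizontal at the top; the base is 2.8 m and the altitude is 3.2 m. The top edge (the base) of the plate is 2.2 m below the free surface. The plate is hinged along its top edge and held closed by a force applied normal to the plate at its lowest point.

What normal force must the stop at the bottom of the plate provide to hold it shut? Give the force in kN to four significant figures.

γ = ρg = 1000 × 9.81 = 9810 N/m³ = 9.81 kN/m³.
With the apex down, the centroid sits h/3 = 3.2/3 = 1.06667 m below the base (the top edge), so the centroid depth is h_c = 2.2 + 1.06667 = 3.26667 m.
A = ½ × 2.8 × 3.2 = 4.48 m².
Resultant F = γ·h_c·A = 9.81 × 3.26667 × 4.48 = 143.566 kN.
I_c = b·h³/36 = 2.8 × 3.2³/36 = 2.54862 m⁴.
Centre of pressure: y_p = y_c + I_c/(y_c·A) = 3.26667 + 2.54862/(3.26667 × 4.48) = 3.26667 + 0.174149 = 3.44082 m along the plane.
The resultant acts 1.06667 + 0.174149 = 1.24082 m (along the plate) below the hinge at the top edge, so the moment about the hinge is M = F × 1.24082 = 143.566 × 1.24082 = 178.14 kN·m.
A normal force at the bottom, 3.2 m from the hinge, must supply this moment: P = 178.14/3.2 = 55.6687 kN.

P ≈ 55.67 kN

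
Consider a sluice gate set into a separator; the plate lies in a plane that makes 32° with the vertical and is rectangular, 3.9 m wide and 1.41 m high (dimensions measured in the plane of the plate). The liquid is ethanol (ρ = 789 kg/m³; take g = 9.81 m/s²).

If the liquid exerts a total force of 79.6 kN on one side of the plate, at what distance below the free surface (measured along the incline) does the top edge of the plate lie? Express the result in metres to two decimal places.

y_top ≈ 1.50 m

γ = ρg = 789 × 9.81 / 1000 = 7.74009 kN/m³.
A = 3.9 × 1.41 = 5.499 m².
From F = γ·h_c·A, the centroid depth is h_c = 79.6/(7.74009 × 5.499) = 1.87018 m.
The plate makes 32° with the vertical, i.e. θ = 90° − 32° = 58° to the horizontal. Measuring y along the incline from the free-surface line, vertical depth h = y·sinθ with sinθ = 0.848048.
Along the incline, y_c = h_c/sinθ = 1.87018/0.848048 = 2.20528 m.
The centroid lies 1.41/2 = 0.705 m below the top edge, so the top edge sits at y_top = 2.20528 − 0.705 = 1.50028 m along the incline.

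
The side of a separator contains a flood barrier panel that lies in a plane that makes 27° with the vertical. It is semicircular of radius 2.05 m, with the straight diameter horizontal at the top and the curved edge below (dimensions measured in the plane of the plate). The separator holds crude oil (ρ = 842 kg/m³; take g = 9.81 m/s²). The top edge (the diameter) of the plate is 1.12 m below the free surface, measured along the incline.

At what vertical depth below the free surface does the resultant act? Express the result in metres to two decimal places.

h_p = 1.90 m

γ = ρg = 842 × 9.81 / 1000 = 8.26002 kN/m³.
The plate makes 27° with the vertical, i.e. θ = 90° − 27° = 63° to the horizontal. Measuring y along the incline from the free-surface line, vertical depth h = y·sinθ with sinθ = 0.891007.
The centroid of a semicircle lies 4r/(3π) = 0.870047 m from the diameter, here below the top edge, so y_c = 1.12 + 0.870047 = 1.99005 m and h_c = 1.99005 × 0.891007 = 1.77315 m.
A = πr²/2 = π × 2.05²/2 = 6.60127 m².
Resultant F = γ·h_c·A = 8.26002 × 1.77315 × 6.60127 = 96.6839 kN.
I_c = (π/8 − 8/(9π))·r⁴ = 0.109757 × 2.05⁴ = 1.93842 m⁴.
Centre of pressure: y_p = y_c + I_c/(y_c·A) = 1.99005 + 1.93842/(1.99005 × 6.60127) = 1.99005 + 0.147556 = 2.13761 m along the plane.
Vertically, h_p = y_p·sinθ = 2.13761 × 0.891007 = 1.90463 m.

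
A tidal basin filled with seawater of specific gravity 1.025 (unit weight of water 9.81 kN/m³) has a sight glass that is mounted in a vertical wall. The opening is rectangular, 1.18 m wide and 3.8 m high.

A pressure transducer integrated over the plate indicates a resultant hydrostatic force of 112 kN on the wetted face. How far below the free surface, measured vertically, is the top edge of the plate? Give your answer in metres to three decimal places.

γ = 1.025 × 9.81 = 10.05525 kN/m³.
A = 1.18 × 3.8 = 4.484 m².
From F = γ·h_c·A, the centroid depth is h_c = 112/(10.05525 × 4.484) = 2.48405 m.
The centroid lies 3.8/2 = 1.9 m below the top edge, so the top edge sits at h_top = 2.48405 − 1.9 = 0.58405 m below the surface.

d_top ≈ 0.584 m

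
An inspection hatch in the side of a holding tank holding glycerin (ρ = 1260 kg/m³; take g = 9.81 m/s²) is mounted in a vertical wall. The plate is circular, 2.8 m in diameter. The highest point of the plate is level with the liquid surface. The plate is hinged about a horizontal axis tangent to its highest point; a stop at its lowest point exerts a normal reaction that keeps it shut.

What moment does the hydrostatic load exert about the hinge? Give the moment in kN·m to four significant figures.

γ = ρg = 1260 × 9.81 / 1000 = 12.3606 kN/m³.
The centroid is at the centre, 1.4 m below the top of the plate, so the centroid depth is h_c = 1.4 m.
A = π(1.4)² = 6.15752 m².
Resultant F = γ·h_c·A = 12.3606 × 1.4 × 6.15752 = 106.555 kN.
I_c = πr⁴/4 = π × 1.4⁴/4 = 3.01719 m⁴.
Centre of pressure: y_p = y_c + I_c/(y_c·A) = 1.4 + 3.01719/(1.4 × 6.15752) = 1.4 + 0.350001 = 1.75 m along the plane.
The resultant acts 1.4 + 0.350001 = 1.75 m (along the plate) below the hinge at the top edge, so the moment about the hinge is M = F × 1.75 = 106.555 × 1.75 = 186.471 kN·m.

M ≈ 186.5 kN·m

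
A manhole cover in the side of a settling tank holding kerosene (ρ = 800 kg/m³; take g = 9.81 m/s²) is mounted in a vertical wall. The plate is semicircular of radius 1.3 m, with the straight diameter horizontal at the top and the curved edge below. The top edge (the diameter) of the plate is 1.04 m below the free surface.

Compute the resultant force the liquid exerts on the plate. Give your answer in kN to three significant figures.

F ≈ 33.2 kN

γ = ρg = 800 × 9.81 / 1000 = 7.848 kN/m³.
The centroid of a semicircle lies 4r/(3π) = 0.551737 m from the diameter, here below the top edge, so the centroid depth is h_c = 1.04 + 0.551737 = 1.59174 m.
A = πr²/2 = π × 1.3²/2 = 2.65465 m².
Resultant F = γ·h_c·A = 7.848 × 1.59174 × 2.65465 = 33.1618 kN.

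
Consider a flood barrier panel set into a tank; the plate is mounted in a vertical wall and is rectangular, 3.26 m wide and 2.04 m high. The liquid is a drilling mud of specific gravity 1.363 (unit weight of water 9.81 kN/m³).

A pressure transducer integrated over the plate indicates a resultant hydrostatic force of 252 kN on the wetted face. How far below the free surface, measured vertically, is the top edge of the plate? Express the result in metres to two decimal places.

d_top ≈ 1.81 m

γ = 1.363 × 9.81 = 13.37103 kN/m³.
A = 3.26 × 2.04 = 6.6504 m².
From F = γ·h_c·A, the centroid depth is h_c = 252/(13.37103 × 6.6504) = 2.83392 m.
The centroid lies 2.04/2 = 1.02 m below the top edge, so the top edge sits at h_top = 2.83392 − 1.02 = 1.81392 m below the surface.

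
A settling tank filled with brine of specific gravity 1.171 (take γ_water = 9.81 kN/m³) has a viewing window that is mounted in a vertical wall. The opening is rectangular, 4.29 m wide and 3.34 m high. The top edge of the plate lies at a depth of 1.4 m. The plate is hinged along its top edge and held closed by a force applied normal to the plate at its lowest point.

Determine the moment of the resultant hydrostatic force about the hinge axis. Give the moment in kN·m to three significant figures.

γ = 1.171 × 9.81 = 11.48751 kN/m³.
The centroid lies 3.34/2 = 1.67 m below the top edge, so the centroid depth is h_c = 1.4 + 1.67 = 3.07 m.
A = 4.29 × 3.34 = 14.3286 m².
Resultant F = γ·h_c·A = 11.48751 × 3.07 × 14.3286 = 505.322 kN.
I_c = b·h³/12 = 4.29 × 3.34³/12 = 13.3203 m⁴.
Centre of pressure: y_p = y_c + I_c/(y_c·A) = 3.07 + 13.3203/(3.07 × 14.3286) = 3.07 + 0.302811 = 3.37281 m along the plane.
The resultant acts 1.67 + 0.302811 = 1.97281 m (along the plate) below the hinge at the top edge, so the moment about the hinge is M = F × 1.97281 = 505.322 × 1.97281 = 996.904 kN·m.

M ≈ 997 kN·m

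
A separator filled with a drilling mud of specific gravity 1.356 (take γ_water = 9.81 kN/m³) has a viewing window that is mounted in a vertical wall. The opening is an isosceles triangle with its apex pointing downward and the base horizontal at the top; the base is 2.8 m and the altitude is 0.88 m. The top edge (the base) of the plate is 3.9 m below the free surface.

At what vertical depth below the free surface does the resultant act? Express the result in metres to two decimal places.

h_p = 4.20 m

γ = 1.356 × 9.81 = 13.30236 kN/m³.
With the apex down, the centroid sits h/3 = 0.88/3 = 0.293333 m below the base (the top edge), so the centroid depth is h_c = 3.9 + 0.293333 = 4.19333 m.
A = ½ × 2.8 × 0.88 = 1.232 m².
Resultant F = γ·h_c·A = 13.30236 × 4.19333 × 1.232 = 68.7224 kN.
I_c = b·h³/36 = 2.8 × 0.88³/36 = 0.0530034 m⁴.
Centre of pressure: y_p = y_c + I_c/(y_c·A) = 4.19333 + 0.0530034/(4.19333 × 1.232) = 4.19333 + 0.0102597 = 4.20359 m along the plane.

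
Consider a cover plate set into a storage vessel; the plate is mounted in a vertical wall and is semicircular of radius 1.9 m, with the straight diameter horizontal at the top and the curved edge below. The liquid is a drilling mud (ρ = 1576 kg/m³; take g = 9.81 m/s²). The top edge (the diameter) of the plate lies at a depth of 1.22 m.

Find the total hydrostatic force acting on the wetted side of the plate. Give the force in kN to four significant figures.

F ≈ 177.7 kN

γ = ρg = 1576 × 9.81 / 1000 = 15.46056 kN/m³.
The centroid of a semicircle lies 4r/(3π) = 0.806385 m from the diameter, here below the top edge, so the centroid depth is h_c = 1.22 + 0.806385 = 2.02638 m.
A = πr²/2 = π × 1.9²/2 = 5.67057 m².
Resultant F = γ·h_c·A = 15.46056 × 2.02638 × 5.67057 = 177.653 kN.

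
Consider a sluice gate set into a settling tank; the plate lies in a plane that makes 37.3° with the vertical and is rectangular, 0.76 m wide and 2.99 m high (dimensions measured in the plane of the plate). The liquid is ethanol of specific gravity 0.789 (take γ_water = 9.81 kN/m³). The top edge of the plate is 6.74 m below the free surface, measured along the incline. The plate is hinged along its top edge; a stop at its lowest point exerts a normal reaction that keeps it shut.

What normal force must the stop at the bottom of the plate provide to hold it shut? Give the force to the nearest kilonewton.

P ≈ 61 kN

γ = 0.789 × 9.81 = 7.74009 kN/m³.
The plate makes 37.3° with the vertical, i.e. θ = 90° − 37.3° = 52.7° to the horizontal. Measuring y along the incline from the free-surface line, vertical depth h = y·sinθ with sinθ = 0.795473.
The centroid lies 2.99/2 = 1.495 m below the top edge, so y_c = 6.74 + 1.495 = 8.235 m and h_c = 8.235 × 0.795473 = 6.55072 m.
A = 0.76 × 2.99 = 2.2724 m².
Resultant F = γ·h_c·A = 7.74009 × 6.55072 × 2.2724 = 115.218 kN.
I_c = b·h³/12 = 0.76 × 2.99³/12 = 1.69296 m⁴.
Centre of pressure: y_p = y_c + I_c/(y_c·A) = 8.235 + 1.69296/(8.235 × 2.2724) = 8.235 + 0.0904687 = 8.32547 m along the plane.
The resultant acts 1.495 + 0.0904687 = 1.58547 m (along the plate) below the hinge at the top edge, so the moment about the hinge is M = F × 1.58547 = 115.218 × 1.58547 = 182.675 kN·m.
A normal force at the bottom, 2.99 m from the hinge, must supply this moment: P = 182.675/2.99 = 61.0953 kN.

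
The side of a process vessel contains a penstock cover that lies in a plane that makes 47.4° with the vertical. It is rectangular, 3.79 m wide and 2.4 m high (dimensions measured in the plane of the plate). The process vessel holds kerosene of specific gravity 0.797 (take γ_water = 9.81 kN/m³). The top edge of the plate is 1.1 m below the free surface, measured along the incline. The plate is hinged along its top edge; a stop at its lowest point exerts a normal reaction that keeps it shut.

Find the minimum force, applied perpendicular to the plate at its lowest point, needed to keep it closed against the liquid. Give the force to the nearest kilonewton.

P ≈ 65 kN

γ = 0.797 × 9.81 = 7.81857 kN/m³.
The plate makes 47.4° with the vertical, i.e. θ = 90° − 47.4° = 42.6° to the horizontal. Measuring y along the incline from the free-surface line, vertical depth h = y·sinθ with sinθ = 0.676876.
The centroid lies 2.4/2 = 1.2 m below the top edge, so y_c = 1.1 + 1.2 = 2.3 m and h_c = 2.3 × 0.676876 = 1.55681 m.
A = 3.79 × 2.4 = 9.096 m².
Resultant F = γ·h_c·A = 7.81857 × 1.55681 × 9.096 = 110.717 kN.
I_c = b·h³/12 = 3.79 × 2.4³/12 = 4.36608 m⁴.
Centre of pressure: y_p = y_c + I_c/(y_c·A) = 2.3 + 4.36608/(2.3 × 9.096) = 2.3 + 0.208696 = 2.5087 m along the plane.
The resultant acts 1.2 + 0.208696 = 1.4087 m (along the plate) below the hinge at the top edge, so the moment about the hinge is M = F × 1.4087 = 110.717 × 1.4087 = 155.967 kN·m.
A normal force at the bottom, 2.4 m from the hinge, must supply this moment: P = 155.967/2.4 = 64.9863 kN.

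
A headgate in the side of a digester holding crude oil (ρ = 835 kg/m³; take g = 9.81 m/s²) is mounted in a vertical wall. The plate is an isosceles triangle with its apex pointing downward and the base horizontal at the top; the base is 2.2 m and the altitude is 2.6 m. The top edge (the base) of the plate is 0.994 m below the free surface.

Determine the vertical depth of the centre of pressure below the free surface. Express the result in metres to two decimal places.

h_p = 2.06 m

γ = ρg = 835 × 9.81 / 1000 = 8.19135 kN/m³.
With the apex down, the centroid sits h/3 = 2.6/3 = 0.866667 m below the base (the top edge), so the centroid depth is h_c = 0.994 + 0.866667 = 1.86067 m.
A = ½ × 2.2 × 2.6 = 2.86 m².
Resultant F = γ·h_c·A = 8.19135 × 1.86067 × 2.86 = 43.5904 kN.
I_c = b·h³/36 = 2.2 × 2.6³/36 = 1.07409 m⁴.
Centre of pressure: y_p = y_c + I_c/(y_c·A) = 1.86067 + 1.07409/(1.86067 × 2.86) = 1.86067 + 0.201839 = 2.06251 m along the plane.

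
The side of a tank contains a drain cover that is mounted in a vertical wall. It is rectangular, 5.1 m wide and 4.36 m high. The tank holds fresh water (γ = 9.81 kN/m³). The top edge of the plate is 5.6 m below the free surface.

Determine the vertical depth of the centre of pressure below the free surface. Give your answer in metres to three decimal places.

γ = 9.81 kN/m³.
The centroid lies 4.36/2 = 2.18 m below the top edge, so the centroid depth is h_c = 5.6 + 2.18 = 7.78 m.
A = 5.1 × 4.36 = 22.236 m².
Resultant F = γ·h_c·A = 9.81 × 7.78 × 22.236 = 1697.09 kN.
I_c = b·h³/12 = 5.1 × 4.36³/12 = 35.2248 m⁴.
Centre of pressure: y_p = y_c + I_c/(y_c·A) = 7.78 + 35.2248/(7.78 × 22.236) = 7.78 + 0.203616 = 7.98362 m along the plane.

h_p = 7.984 m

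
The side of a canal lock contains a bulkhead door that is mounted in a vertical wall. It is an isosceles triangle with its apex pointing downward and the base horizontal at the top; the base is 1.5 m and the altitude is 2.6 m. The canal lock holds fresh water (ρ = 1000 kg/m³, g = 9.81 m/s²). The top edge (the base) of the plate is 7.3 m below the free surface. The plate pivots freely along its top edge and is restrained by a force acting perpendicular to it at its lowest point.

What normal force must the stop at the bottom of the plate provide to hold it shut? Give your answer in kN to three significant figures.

P ≈ 54.8 kN

γ = ρg = 1000 × 9.81 = 9810 N/m³ = 9.81 kN/m³.
With the apex down, the centroid sits h/3 = 2.6/3 = 0.866667 m below the base (the top edge), so the centroid depth is h_c = 7.3 + 0.866667 = 8.16667 m.
A = ½ × 1.5 × 2.6 = 1.95 m².
Resultant F = γ·h_c·A = 9.81 × 8.16667 × 1.95 = 156.224 kN.
I_c = b·h³/36 = 1.5 × 2.6³/36 = 0.732333 m⁴.
Centre of pressure: y_p = y_c + I_c/(y_c·A) = 8.16667 + 0.732333/(8.16667 × 1.95) = 8.16667 + 0.0459864 = 8.21266 m along the plane.
The resultant acts 0.866667 + 0.0459864 = 0.912653 m (along the plate) below the hinge at the top edge, so the moment about the hinge is M = F × 0.912653 = 156.224 × 0.912653 = 142.578 kN·m.
A normal force at the bottom, 2.6 m from the hinge, must supply this moment: P = 142.578/2.6 = 54.8377 kN.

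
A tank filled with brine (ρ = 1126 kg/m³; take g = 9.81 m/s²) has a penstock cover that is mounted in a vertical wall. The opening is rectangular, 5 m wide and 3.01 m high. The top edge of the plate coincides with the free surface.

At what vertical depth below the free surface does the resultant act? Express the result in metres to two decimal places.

γ = ρg = 1126 × 9.81 / 1000 = 11.04606 kN/m³.
The centroid lies 3.01/2 = 1.505 m below the top edge, so the centroid depth is h_c = 1.505 m.
A = 5 × 3.01 = 15.05 m².
Resultant F = γ·h_c·A = 11.04606 × 1.505 × 15.05 = 250.196 kN.
I_c = b·h³/12 = 5 × 3.01³/12 = 11.3629 m⁴.
Centre of pressure: y_p = y_c + I_c/(y_c·A) = 1.505 + 11.3629/(1.505 × 15.05) = 1.505 + 0.501668 = 2.00667 m along the plane.

h_p = 2.01 m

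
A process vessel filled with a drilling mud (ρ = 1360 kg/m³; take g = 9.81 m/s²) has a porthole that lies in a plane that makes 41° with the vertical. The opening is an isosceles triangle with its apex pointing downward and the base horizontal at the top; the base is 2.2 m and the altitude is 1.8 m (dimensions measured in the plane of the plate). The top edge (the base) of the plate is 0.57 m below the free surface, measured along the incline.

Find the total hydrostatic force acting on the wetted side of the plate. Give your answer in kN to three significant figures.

γ = ρg = 1360 × 9.81 / 1000 = 13.3416 kN/m³.
The plate makes 41° with the vertical, i.e. θ = 90° − 41° = 49° to the horizontal. Measuring y along the incline from the free-surface line, vertical depth h = y·sinθ with sinθ = 0.754710.
With the apex down, the centroid sits h/3 = 1.8/3 = 0.6 m below the base (the top edge), so y_c = 0.57 + 0.6 = 1.17 m and h_c = 1.17 × 0.754710 = 0.883011 m.
A = ½ × 2.2 × 1.8 = 1.98 m².
Resultant F = γ·h_c·A = 13.3416 × 0.883011 × 1.98 = 23.3259 kN.

F ≈ 23.3 kN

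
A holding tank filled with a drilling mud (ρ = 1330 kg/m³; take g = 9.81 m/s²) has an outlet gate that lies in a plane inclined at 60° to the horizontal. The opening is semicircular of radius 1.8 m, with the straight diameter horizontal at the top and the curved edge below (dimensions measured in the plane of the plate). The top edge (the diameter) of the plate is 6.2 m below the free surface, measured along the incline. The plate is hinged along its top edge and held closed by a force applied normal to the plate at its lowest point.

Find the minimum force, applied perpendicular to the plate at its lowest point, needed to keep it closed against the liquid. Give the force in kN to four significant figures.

γ = ρg = 1330 × 9.81 / 1000 = 13.0473 kN/m³.
Let θ = 60° be the plate's angle to the horizontal; measure y along the incline from where the plane meets the free surface. Vertical depth h = y·sinθ with sinθ = 0.866025.
The centroid of a semicircle lies 4r/(3π) = 0.763944 m from the diameter, here below the top edge, so y_c = 6.2 + 0.763944 = 6.96394 m and h_c = 6.96394 × 0.866025 = 6.03095 m.
A = πr²/2 = π × 1.8²/2 = 5.08938 m².
Resultant F = γ·h_c·A = 13.0473 × 6.03095 × 5.08938 = 400.471 kN.
I_c = (π/8 − 8/(9π))·r⁴ = 0.109757 × 1.8⁴ = 1.15219 m⁴.
Centre of pressure: y_p = y_c + I_c/(y_c·A) = 6.96394 + 1.15219/(6.96394 × 5.08938) = 6.96394 + 0.032509 = 6.99645 m along the plane.
The resultant acts 0.763944 + 0.032509 = 0.796453 m (along the plate) below the hinge at the top edge, so the moment about the hinge is M = F × 0.796453 = 400.471 × 0.796453 = 318.956 kN·m.
A normal force at the bottom, 1.8 m from the hinge, must supply this moment: P = 318.956/1.8 = 177.198 kN.

P ≈ 177.2 kN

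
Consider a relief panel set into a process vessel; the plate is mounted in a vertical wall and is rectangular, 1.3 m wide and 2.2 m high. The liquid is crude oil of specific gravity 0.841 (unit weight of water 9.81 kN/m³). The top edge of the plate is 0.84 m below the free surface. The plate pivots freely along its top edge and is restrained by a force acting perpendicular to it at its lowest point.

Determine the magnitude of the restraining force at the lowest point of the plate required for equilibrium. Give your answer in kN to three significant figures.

γ = 0.841 × 9.81 = 8.25021 kN/m³.
The centroid lies 2.2/2 = 1.1 m below the top edge, so the centroid depth is h_c = 0.84 + 1.1 = 1.94 m.
A = 1.3 × 2.2 = 2.86 m².
Resultant F = γ·h_c·A = 8.25021 × 1.94 × 2.86 = 45.7755 kN.
I_c = b·h³/12 = 1.3 × 2.2³/12 = 1.15353 m⁴.
Centre of pressure: y_p = y_c + I_c/(y_c·A) = 1.94 + 1.15353/(1.94 × 2.86) = 1.94 + 0.207903 = 2.1479 m along the plane.
The resultant acts 1.1 + 0.207903 = 1.3079 m (along the plate) below the hinge at the top edge, so the moment about the hinge is M = F × 1.3079 = 45.7755 × 1.3079 = 59.8698 kN·m.
A normal force at the bottom, 2.2 m from the hinge, must supply this moment: P = 59.8698/2.2 = 27.2135 kN.

P ≈ 27.2 kN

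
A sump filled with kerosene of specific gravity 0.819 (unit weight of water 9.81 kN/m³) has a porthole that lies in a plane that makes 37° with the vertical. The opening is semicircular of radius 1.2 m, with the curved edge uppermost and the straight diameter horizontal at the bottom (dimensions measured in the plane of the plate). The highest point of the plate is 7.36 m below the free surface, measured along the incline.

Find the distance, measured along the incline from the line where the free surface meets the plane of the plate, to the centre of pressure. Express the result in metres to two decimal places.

y_p = 8.06 m

γ = 0.819 × 9.81 = 8.03439 kN/m³.
The plate makes 37° with the vertical, i.e. θ = 90° − 37° = 53° to the horizontal. Measuring y along the incline from the free-surface line, vertical depth h = y·sinθ with sinθ = 0.798636.
The centroid lies 4r/(3π) = 0.509296 m above the diameter, so r − 4r/(3π) = 1.2 − 0.509296 = 0.690704 m below the topmost point, so y_c = 7.36 + 0.690704 = 8.0507 m and h_c = 8.0507 × 0.798636 = 6.42958 m.
A = πr²/2 = π × 1.2²/2 = 2.26195 m².
Resultant F = γ·h_c·A = 8.03439 × 6.42958 × 2.26195 = 116.847 kN.
I_c = (π/8 − 8/(9π))·r⁴ = 0.109757 × 1.2⁴ = 0.227592 m⁴.
Centre of pressure: y_p = y_c + I_c/(y_c·A) = 8.0507 + 0.227592/(8.0507 × 2.26195) = 8.0507 + 0.012498 = 8.0632 m along the plane.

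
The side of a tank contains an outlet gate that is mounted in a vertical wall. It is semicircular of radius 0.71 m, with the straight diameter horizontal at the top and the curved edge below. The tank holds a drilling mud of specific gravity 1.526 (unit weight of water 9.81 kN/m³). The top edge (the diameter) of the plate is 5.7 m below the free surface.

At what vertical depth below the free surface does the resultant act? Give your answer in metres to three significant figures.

h_p = 6.01 m

γ = 1.526 × 9.81 = 14.97006 kN/m³.
The centroid of a semicircle lies 4r/(3π) = 0.301333 m from the diameter, here below the top edge, so the centroid depth is h_c = 5.7 + 0.301333 = 6.00133 m.
A = πr²/2 = π × 0.71²/2 = 0.791838 m².
Resultant F = γ·h_c·A = 14.97006 × 6.00133 × 0.791838 = 71.1389 kN.
I_c = (π/8 − 8/(9π))·r⁴ = 0.109757 × 0.71⁴ = 0.0278911 m⁴.
Centre of pressure: y_p = y_c + I_c/(y_c·A) = 6.00133 + 0.0278911/(6.00133 × 0.791838) = 6.00133 + 0.00586924 = 6.0072 m along the plane.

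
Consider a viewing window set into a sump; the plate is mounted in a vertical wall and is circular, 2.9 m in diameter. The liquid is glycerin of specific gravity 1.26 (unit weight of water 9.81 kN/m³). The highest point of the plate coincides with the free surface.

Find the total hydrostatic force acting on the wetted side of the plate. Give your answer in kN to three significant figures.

γ = 1.26 × 9.81 = 12.3606 kN/m³.
The centroid is at the centre, 1.45 m below the top of the plate, so the centroid depth is h_c = 1.45 m.
A = π(1.45)² = 6.6052 m².
Resultant F = γ·h_c·A = 12.3606 × 1.45 × 6.6052 = 118.384 kN.

F ≈ 118 kN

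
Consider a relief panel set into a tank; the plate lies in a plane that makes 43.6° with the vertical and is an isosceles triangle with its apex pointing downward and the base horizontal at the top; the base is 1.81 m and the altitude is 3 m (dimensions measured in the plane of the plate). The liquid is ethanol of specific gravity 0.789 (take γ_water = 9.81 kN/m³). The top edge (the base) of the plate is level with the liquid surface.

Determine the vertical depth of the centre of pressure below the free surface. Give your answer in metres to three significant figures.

h_p = 1.09 m

γ = 0.789 × 9.81 = 7.74009 kN/m³.
The plate makes 43.6° with the vertical, i.e. θ = 90° − 43.6° = 46.4° to the horizontal. Measuring y along the incline from the free-surface line, vertical depth h = y·sinθ with sinθ = 0.724172.
With the apex down, the centroid sits h/3 = 3/3 = 1 m below the base (the top edge), so y_c = 1 m and h_c = 1 × 0.724172 = 0.724172 m.
A = ½ × 1.81 × 3 = 2.715 m².
Resultant F = γ·h_c·A = 7.74009 × 0.724172 × 2.715 = 15.218 kN.
I_c = b·h³/36 = 1.81 × 3³/36 = 1.3575 m⁴.
Centre of pressure: y_p = y_c + I_c/(y_c·A) = 1 + 1.3575/(1 × 2.715) = 1 + 0.5 = 1.5 m along the plane.
Vertically, h_p = y_p·sinθ = 1.5 × 0.724172 = 1.08626 m.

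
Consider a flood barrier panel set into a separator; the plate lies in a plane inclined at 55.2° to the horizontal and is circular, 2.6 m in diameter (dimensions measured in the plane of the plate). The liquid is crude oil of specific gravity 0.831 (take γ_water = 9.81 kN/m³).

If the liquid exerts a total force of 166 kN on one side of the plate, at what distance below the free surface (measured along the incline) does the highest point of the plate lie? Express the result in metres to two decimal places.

γ = 0.831 × 9.81 = 8.15211 kN/m³.
A = π(1.3)² = 5.30929 m².
From F = γ·h_c·A, the centroid depth is h_c = 166/(8.15211 × 5.30929) = 3.83532 m.
Let θ = 55.2° be the plate's angle to the horizontal; measure y along the incline from where the plane meets the free surface. Vertical depth h = y·sinθ with sinθ = 0.821149.
Along the incline, y_c = h_c/sinθ = 3.83532/0.821149 = 4.67067 m.
The centroid is at the centre, 1.3 m below the top of the plate, so the highest point sits at y_top = 4.67067 − 1.3 = 3.37067 m along the incline.

y_top ≈ 3.37 m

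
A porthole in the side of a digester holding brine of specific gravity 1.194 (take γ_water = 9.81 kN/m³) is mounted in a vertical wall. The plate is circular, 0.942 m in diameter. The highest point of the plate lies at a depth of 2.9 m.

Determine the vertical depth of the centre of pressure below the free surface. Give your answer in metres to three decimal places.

h_p = 3.387 m

γ = 1.194 × 9.81 = 11.71314 kN/m³.
The centroid is at the centre, 0.471 m below the top of the plate, so the centroid depth is h_c = 2.9 + 0.471 = 3.371 m.
A = π(0.471)² = 0.696934 m².
Resultant F = γ·h_c·A = 11.71314 × 3.371 × 0.696934 = 27.5184 kN.
I_c = πr⁴/4 = π × 0.471⁴/4 = 0.0386521 m⁴.
Centre of pressure: y_p = y_c + I_c/(y_c·A) = 3.371 + 0.0386521/(3.371 × 0.696934) = 3.371 + 0.0164522 = 3.38745 m along the plane.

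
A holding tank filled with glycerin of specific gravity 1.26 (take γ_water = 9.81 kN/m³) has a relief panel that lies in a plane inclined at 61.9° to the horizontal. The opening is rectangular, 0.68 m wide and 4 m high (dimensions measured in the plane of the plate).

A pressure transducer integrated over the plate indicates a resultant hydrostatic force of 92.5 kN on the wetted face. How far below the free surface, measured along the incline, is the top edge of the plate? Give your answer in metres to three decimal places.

y_top ≈ 1.119 m

γ = 1.26 × 9.81 = 12.3606 kN/m³.
A = 0.68 × 4 = 2.72 m².
From F = γ·h_c·A, the centroid depth is h_c = 92.5/(12.3606 × 2.72) = 2.75127 m.
Let θ = 61.9° be the plate's angle to the horizontal; measure y along the incline from where the plane meets the free surface. Vertical depth h = y·sinθ with sinθ = 0.882127.
Along the incline, y_c = h_c/sinθ = 2.75127/0.882127 = 3.1189 m.
The centroid lies 4/2 = 2 m below the top edge, so the top edge sits at y_top = 3.1189 − 2 = 1.1189 m along the incline.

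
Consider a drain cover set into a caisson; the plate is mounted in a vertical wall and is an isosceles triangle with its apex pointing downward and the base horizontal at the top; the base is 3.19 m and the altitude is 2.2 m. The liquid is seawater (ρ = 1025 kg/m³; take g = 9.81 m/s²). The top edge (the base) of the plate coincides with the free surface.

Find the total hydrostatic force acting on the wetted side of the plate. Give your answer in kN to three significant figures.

F ≈ 25.9 kN

γ = ρg = 1025 × 9.81 / 1000 = 10.05525 kN/m³.
With the apex down, the centroid sits h/3 = 2.2/3 = 0.733333 m below the base (the top edge), so the centroid depth is h_c = 0.733333 m.
A = ½ × 3.19 × 2.2 = 3.509 m².
Resultant F = γ·h_c·A = 10.05525 × 0.733333 × 3.509 = 25.8748 kN.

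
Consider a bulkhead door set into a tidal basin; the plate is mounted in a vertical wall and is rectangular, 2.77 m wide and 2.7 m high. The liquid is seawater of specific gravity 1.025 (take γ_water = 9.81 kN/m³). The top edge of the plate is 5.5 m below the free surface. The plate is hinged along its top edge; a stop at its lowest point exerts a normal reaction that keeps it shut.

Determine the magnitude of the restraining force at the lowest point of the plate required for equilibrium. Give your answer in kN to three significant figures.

γ = 1.025 × 9.81 = 10.05525 kN/m³.
The centroid lies 2.7/2 = 1.35 m below the top edge, so the centroid depth is h_c = 5.5 + 1.35 = 6.85 m.
A = 2.77 × 2.7 = 7.479 m².
Resultant F = γ·h_c·A = 10.05525 × 6.85 × 7.479 = 515.142 kN.
I_c = b·h³/12 = 2.77 × 2.7³/12 = 4.54349 m⁴.
Centre of pressure: y_p = y_c + I_c/(y_c·A) = 6.85 + 4.54349/(6.85 × 7.479) = 6.85 + 0.0886861 = 6.93869 m along the plane.
The resultant acts 1.35 + 0.0886861 = 1.43869 m (along the plate) below the hinge at the top edge, so the moment about the hinge is M = F × 1.43869 = 515.142 × 1.43869 = 741.13 kN·m.
A normal force at the bottom, 2.7 m from the hinge, must supply this moment: P = 741.13/2.7 = 274.493 kN.

P ≈ 274 kN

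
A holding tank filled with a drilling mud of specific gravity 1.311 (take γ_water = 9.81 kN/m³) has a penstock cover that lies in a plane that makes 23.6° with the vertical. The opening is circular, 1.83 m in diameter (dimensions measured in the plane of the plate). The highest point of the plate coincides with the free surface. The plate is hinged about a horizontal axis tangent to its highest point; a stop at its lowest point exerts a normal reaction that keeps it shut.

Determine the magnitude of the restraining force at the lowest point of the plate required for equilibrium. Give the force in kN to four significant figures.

γ = 1.311 × 9.81 = 12.86091 kN/m³.
The plate makes 23.6° with the vertical, i.e. θ = 90° − 23.6° = 66.4° to the horizontal. Measuring y along the incline from the free-surface line, vertical depth h = y·sinθ with sinθ = 0.916363.
The centroid is at the centre, 0.915 m below the top of the plate, so y_c = 0.915 m and h_c = 0.915 × 0.916363 = 0.838472 m.
A = π(0.915)² = 2.63022 m².
Resultant F = γ·h_c·A = 12.86091 × 0.838472 × 2.63022 = 28.363 kN.
I_c = πr⁴/4 = π × 0.915⁴/4 = 0.550521 m⁴.
Centre of pressure: y_p = y_c + I_c/(y_c·A) = 0.915 + 0.550521/(0.915 × 2.63022) = 0.915 + 0.22875 = 1.14375 m along the plane.
The resultant acts 0.915 + 0.22875 = 1.14375 m (along the plate) below the hinge at the top edge, so the moment about the hinge is M = F × 1.14375 = 28.363 × 1.14375 = 32.4402 kN·m.
A normal force at the bottom, 1.83 m from the hinge, must supply this moment: P = 32.4402/1.83 = 17.7269 kN.

P ≈ 17.73 kN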